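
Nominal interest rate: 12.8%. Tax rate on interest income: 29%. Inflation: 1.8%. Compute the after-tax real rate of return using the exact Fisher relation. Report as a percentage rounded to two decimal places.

7.16%

After-tax nominal return = 12.8% × (1 − 0.29) = 9.0880%.
1 + r = 1.09088 / 1.01800 = 1.071591
After-tax real rate = 1.071591 − 1 → 7.16%.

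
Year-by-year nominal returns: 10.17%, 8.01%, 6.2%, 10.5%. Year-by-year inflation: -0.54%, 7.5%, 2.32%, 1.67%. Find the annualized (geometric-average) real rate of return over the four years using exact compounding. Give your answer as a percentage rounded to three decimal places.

5.852%

Nominal growth factor = 1.1017 × 1.0801 × 1.0620 × 1.1050 = 1.396413730
Price-level growth factor = 0.9946 × 1.0750 × 1.0232 × 1.0167 = 1.112270129
Real growth factor = 1.396413730 / 1.112270129 = 1.255462763
Annualized real rate = 1.255462763^(1/4) − 1 = 5.85246% → 5.852%.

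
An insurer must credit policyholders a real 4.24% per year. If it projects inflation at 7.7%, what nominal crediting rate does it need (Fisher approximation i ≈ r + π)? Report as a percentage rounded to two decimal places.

11.94%

i ≈ r + π = 4.24% + 7.7% = 11.94%.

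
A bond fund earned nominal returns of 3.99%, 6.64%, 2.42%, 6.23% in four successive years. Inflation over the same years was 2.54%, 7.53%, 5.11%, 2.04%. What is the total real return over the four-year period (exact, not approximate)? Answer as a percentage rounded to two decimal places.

2.02%

Nominal growth factor = 1.0399 × 1.0664 × 1.0242 × 1.0623 = 1.206545
Price-level growth factor = 1.0254 × 1.0753 × 1.0511 × 1.0204 = 1.182599
Real growth factor = 1.206545 / 1.182599 = 1.020249
Total real return = 1.020249 − 1 → 2.02%.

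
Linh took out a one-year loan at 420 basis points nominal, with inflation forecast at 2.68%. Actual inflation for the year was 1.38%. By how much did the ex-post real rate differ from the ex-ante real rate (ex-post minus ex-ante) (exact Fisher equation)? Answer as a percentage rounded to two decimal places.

Ex-ante: (1 + 0.0420)/(1 + 0.0268) − 1 = 1.4803%
Ex-post: (1 + 0.0420)/(1 + 0.0138) − 1 = 2.7816%
Difference (ex-post − ex-ante) = 1.3013% → 1.30%.

1.30%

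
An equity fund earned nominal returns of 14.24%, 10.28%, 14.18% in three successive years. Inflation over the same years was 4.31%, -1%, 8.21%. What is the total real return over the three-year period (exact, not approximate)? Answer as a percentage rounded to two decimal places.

28.73%

Nominal growth factor = 1.1424 × 1.1028 × 1.1418 = 1.438484
Price-level growth factor = 1.0431 × 0.9900 × 1.0821 = 1.117451
Real growth factor = 1.438484 / 1.117451 = 1.287290
Total real return = 1.287290 − 1 → 28.73%.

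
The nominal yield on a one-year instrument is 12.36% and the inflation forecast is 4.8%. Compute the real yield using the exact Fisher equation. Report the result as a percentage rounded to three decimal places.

7.214%

By the Fisher identity, 1 + r = (1 + i)/(1 + π).
1 + r = 1.12360 / 1.04800 = 1.072137
r = 1.072137 − 1 = 7.2137%, i.e. 7.214%.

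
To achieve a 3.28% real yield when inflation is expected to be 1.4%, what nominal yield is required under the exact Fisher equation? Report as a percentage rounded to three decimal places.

4.726%

(1 + i) = (1 + r)(1 + π) = 1.03280 × 1.01400 = 1.0472592
i = 1.0472592 − 1, so the required nominal rate is 4.726%.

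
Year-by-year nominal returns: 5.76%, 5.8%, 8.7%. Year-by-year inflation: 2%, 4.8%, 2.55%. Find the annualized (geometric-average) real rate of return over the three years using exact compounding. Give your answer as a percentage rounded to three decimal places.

3.525%

Nominal growth factor = 1.0576 × 1.0580 × 1.0870 = 1.21628865
Price-level growth factor = 1.0200 × 1.0480 × 1.0255 = 1.09621848
Real growth factor = 1.21628865 / 1.09621848 = 1.10953124
Annualized real rate = 1.10953124^(1/3) − 1 = 3.5253% → 3.525%.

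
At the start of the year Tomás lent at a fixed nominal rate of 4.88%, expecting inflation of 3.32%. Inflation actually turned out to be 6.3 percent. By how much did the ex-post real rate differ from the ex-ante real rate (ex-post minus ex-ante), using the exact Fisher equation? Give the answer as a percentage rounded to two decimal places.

Ex-ante: (1 + 0.0488)/(1 + 0.0332) − 1 = 1.5099%
Ex-post: (1 + 0.0488)/(1 + 0.0630) − 1 = -1.3358%
Difference (ex-post − ex-ante) = -2.8457% → -2.85%.

-2.85%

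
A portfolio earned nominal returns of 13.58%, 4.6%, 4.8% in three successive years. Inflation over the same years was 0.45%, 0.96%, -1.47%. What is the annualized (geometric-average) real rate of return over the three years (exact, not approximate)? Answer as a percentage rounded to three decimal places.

Compound the nominal returns: 1.1358 × 1.0460 × 1.0480 = 1.245073046.
Compound inflation: 1.0045 × 1.0096 × 0.9853 = 0.999235295.
Deflate: 1.245073046 / 0.999235295 = 1.246025889.
Annualized real rate = 1.246025889^(1/3) − 1 = 7.60745% → 7.607%.

7.607%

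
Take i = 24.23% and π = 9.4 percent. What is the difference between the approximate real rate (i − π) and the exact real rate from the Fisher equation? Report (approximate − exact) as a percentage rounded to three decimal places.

Approximate: r ≈ 24.230% − 9.400% = 14.8300%
Exact: (1 + 0.2423)/(1 + 0.0940) − 1 = 13.5558%
Error = 14.8300% − 13.5558% = 1.2742% → 1.274%.

1.274%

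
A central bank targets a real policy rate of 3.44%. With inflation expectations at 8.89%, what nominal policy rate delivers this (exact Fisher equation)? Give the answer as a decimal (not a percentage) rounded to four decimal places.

0.1264

(1 + i) = (1 + r)(1 + π) = 1.03440 × 1.08890 = 1.12635816
i = 1.12635816 − 1, so the required nominal rate is 0.1264.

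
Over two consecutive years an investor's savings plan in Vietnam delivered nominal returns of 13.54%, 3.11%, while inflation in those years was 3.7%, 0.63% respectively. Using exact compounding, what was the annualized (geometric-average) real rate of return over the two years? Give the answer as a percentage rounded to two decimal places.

Compound the nominal returns: 1.1354 × 1.0311 = 1.17071094.
Compound inflation: 1.0370 × 1.0063 = 1.04353310.
Deflate: 1.17071094 / 1.04353310 = 1.12187236.
Annualized real rate = 1.12187236^(1/2) − 1 = 5.9185% → 5.92%.

5.92%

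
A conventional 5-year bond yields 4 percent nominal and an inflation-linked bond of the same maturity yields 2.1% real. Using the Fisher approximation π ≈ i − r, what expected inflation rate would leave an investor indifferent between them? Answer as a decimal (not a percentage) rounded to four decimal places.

0.0190

π ≈ i − r = 4% − 2.1% → 0.0190.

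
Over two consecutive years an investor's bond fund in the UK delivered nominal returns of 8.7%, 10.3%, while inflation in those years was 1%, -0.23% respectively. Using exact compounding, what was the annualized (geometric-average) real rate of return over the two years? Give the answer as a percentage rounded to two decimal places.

Nominal growth factor = 1.0870 × 1.1030 = 1.19896100
Price-level growth factor = 1.0100 × 0.9977 = 1.00767700
Real growth factor = 1.19896100 / 1.00767700 = 1.18982670
Annualized real rate = 1.18982670^(1/2) − 1 = 9.0792% → 9.08%.

9.08%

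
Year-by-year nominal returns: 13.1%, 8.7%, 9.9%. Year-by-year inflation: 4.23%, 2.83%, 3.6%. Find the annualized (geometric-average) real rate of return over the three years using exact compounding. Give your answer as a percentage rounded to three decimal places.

6.759%

Nominal growth factor = 1.1310 × 1.0870 × 1.0990 = 1.35110730
Price-level growth factor = 1.0423 × 1.0283 × 1.0360 = 1.11038179
Real growth factor = 1.35110730 / 1.11038179 = 1.21679527
Annualized real rate = 1.21679527^(1/3) − 1 = 6.7593% → 6.759%.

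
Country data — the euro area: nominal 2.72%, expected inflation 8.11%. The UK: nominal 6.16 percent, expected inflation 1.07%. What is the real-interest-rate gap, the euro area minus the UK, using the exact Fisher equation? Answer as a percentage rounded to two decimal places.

The euro area: (1 + 0.0272)/(1 + 0.0811) − 1 = -4.9857%
The UK: (1 + 0.0616)/(1 + 0.0107) − 1 = 5.0361%
Differential = -4.9857% − 5.0361% = -10.0218% → -10.02%.

-10.02%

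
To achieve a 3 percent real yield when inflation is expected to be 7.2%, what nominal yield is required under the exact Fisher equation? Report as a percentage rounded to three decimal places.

(1 + i) = (1 + r)(1 + π) = 1.03000 × 1.07200 = 1.10416
i = 1.10416 − 1, so the required nominal rate is 10.416%.

10.416%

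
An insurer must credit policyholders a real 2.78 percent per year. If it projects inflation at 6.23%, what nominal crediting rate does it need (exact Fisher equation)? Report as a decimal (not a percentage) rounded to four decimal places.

(1 + i) = (1 + r)(1 + π) = 1.02780 × 1.06230 = 1.09183194
i = 1.09183194 − 1, so the required nominal rate is 0.0918.

0.0918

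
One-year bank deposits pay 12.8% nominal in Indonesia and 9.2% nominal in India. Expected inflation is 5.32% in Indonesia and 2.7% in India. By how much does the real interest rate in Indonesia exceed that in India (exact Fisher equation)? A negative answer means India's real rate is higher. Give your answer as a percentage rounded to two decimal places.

Indonesia: (1 + 0.1280)/(1 + 0.0532) − 1 = 7.1022%
India: (1 + 0.0920)/(1 + 0.0270) − 1 = 6.3291%
Differential = 7.1022% − 6.3291% = 0.7731% → 0.77%.

0.77%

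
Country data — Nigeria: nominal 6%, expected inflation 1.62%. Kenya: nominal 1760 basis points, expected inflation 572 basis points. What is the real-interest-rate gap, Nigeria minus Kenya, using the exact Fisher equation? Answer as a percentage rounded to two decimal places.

-6.93%

Nigeria: (1 + 0.0600)/(1 + 0.0162) − 1 = 4.3102%
Kenya: (1 + 0.1760)/(1 + 0.0572) − 1 = 11.2372%
Differential = 4.3102% − 11.2372% = -6.9271% → -6.93%.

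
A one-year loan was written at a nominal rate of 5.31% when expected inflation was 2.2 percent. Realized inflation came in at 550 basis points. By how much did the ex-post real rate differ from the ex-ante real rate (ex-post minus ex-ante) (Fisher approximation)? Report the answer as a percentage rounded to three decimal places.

-3.300%

Ex-ante: 5.31% − 2.2% = 3.110%
Ex-post: 5.31% − 5.5% = -0.190%
Difference (ex-post − ex-ante) = -3.3000% → -3.300%.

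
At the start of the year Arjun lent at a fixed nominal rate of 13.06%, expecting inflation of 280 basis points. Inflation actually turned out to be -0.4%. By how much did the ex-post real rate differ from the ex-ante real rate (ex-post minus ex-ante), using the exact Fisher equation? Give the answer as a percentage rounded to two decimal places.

Ex-ante: (1 + 0.1306)/(1 + 0.0280) − 1 = 9.9805%
Ex-post: (1 + 0.1306)/(1 − 0.0040) − 1 = 13.5141%
Difference (ex-post − ex-ante) = 3.5335% → 3.53%.

3.53%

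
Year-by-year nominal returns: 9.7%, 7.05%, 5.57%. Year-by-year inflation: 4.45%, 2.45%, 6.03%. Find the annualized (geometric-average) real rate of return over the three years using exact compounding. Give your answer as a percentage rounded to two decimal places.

Compound the nominal returns: 1.0970 × 1.0705 × 1.0557 = 1.23974915.
Compound inflation: 1.0445 × 1.0245 × 1.0603 = 1.13461669.
Deflate: 1.23974915 / 1.13461669 = 1.09265901.
Annualized real rate = 1.09265901^(1/3) − 1 = 2.9979% → 3.00%.

3.00%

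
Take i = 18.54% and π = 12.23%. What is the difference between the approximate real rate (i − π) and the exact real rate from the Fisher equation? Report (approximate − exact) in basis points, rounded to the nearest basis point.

Approximate: r ≈ 18.540% − 12.230% = 6.3100%
Exact: (1 + 0.1854)/(1 + 0.1223) − 1 = 5.6224%
Error = 6.3100% − 5.6224% = 0.6876% → 69 basis points.

69 basis points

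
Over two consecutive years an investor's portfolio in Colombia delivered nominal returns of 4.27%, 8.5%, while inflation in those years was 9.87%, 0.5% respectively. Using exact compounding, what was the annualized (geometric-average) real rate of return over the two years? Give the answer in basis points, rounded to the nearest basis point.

122 basis points

Nominal growth factor = 1.0427 × 1.0850 = 1.13132950
Price-level growth factor = 1.0987 × 1.0050 = 1.10419350
Real growth factor = 1.13132950 / 1.10419350 = 1.02457540
Annualized real rate = 1.02457540^(1/2) − 1 = 1.2213% → 122 basis points.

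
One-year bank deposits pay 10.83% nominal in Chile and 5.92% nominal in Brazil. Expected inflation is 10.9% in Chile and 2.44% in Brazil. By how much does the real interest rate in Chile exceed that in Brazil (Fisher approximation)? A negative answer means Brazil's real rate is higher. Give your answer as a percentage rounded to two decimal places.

-3.55%

Chile: 10.83% − 10.9% = -0.070%
Brazil: 5.92% − 2.44% = 3.480%
Differential = -3.550% → -3.55%.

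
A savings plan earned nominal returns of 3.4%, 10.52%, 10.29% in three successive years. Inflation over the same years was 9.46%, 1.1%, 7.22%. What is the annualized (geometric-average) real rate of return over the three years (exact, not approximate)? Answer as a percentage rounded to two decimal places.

Compound the nominal returns: 1.0340 × 1.1052 × 1.1029 = 1.26036853.
Compound inflation: 1.0946 × 1.0110 × 1.0722 = 1.18654005.
Deflate: 1.26036853 / 1.18654005 = 1.06222165.
Annualized real rate = 1.06222165^(1/3) − 1 = 2.0325% → 2.03%.

2.03%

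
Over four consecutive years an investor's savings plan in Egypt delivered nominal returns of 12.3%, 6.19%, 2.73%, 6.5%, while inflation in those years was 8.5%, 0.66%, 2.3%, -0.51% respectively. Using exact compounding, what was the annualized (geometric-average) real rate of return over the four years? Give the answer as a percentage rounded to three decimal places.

Compound the nominal returns: 1.1230 × 1.0619 × 1.0273 × 1.0650 = 1.30469883.
Compound inflation: 1.0850 × 1.0066 × 1.0230 × 0.9949 = 1.11158257.
Deflate: 1.30469883 / 1.11158257 = 1.17373092.
Annualized real rate = 1.17373092^(1/4) − 1 = 4.0860% → 4.086%.

4.086%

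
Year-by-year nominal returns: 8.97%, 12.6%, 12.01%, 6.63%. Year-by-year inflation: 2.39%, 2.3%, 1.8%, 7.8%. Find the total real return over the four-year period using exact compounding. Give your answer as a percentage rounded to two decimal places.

Compound the nominal returns: 1.0897 × 1.1260 × 1.1201 × 1.0663 = 1.465486.
Compound inflation: 1.0239 × 1.0230 × 1.0180 × 1.0780 = 1.149475.
Deflate: 1.465486 / 1.149475 = 1.274917.
Total real return = 1.274917 − 1 → 27.49%.

27.49%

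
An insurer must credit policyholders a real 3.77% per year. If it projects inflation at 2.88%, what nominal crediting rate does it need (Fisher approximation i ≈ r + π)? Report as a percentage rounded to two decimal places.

i ≈ r + π = 3.77% + 2.88% = 6.65%.

6.65%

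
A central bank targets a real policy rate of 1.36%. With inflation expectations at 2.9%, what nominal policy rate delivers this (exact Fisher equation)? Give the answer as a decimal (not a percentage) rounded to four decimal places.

0.0430

(1 + i) = (1 + r)(1 + π) = 1.01360 × 1.02900 = 1.0429944
i = 1.0429944 − 1, so the required nominal rate is 0.0430.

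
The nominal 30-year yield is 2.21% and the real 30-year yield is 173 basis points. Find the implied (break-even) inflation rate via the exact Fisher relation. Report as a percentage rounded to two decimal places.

(1 + π) = (1 + i)/(1 + r) = 1.02210 / 1.01730 = 1.004718
Break-even inflation = 1.004718 − 1 → 0.47%.

0.47%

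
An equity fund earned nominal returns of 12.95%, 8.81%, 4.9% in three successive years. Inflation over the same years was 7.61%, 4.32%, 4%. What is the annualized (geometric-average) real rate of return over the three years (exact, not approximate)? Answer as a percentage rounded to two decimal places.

Compound the nominal returns: 1.1295 × 1.0881 × 1.0490 = 1.28923039.
Compound inflation: 1.0761 × 1.0432 × 1.0400 = 1.16749102.
Deflate: 1.28923039 / 1.16749102 = 1.10427435.
Annualized real rate = 1.10427435^(1/3) − 1 = 3.3615% → 3.36%.

3.36%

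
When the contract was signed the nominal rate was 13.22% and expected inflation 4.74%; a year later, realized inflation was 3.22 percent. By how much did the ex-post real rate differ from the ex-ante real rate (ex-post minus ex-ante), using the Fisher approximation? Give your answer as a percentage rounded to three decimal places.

1.520%

Ex-ante: 13.22% − 4.74% = 8.480%
Ex-post: 13.22% − 3.22% = 10.000%
Difference (ex-post − ex-ante) = 1.5200% → 1.520%.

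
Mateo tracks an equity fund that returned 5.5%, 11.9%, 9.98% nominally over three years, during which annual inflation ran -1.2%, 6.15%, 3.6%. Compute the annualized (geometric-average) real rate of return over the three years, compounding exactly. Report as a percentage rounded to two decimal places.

6.12%

Nominal growth factor = 1.0550 × 1.1190 × 1.0998 = 1.29836339
Price-level growth factor = 0.9880 × 1.0615 × 1.0360 = 1.08651743
Real growth factor = 1.29836339 / 1.08651743 = 1.19497705
Annualized real rate = 1.19497705^(1/3) − 1 = 6.1174% → 6.12%.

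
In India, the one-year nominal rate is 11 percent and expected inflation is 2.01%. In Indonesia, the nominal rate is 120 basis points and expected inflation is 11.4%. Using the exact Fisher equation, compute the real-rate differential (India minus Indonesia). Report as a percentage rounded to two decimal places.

India: (1 + 0.1100)/(1 + 0.0201) − 1 = 8.8129%
Indonesia: (1 + 0.0120)/(1 + 0.1140) − 1 = -9.1562%
Differential = 8.8129% − (-9.1562%) = 17.9691% → 17.97%.

17.97%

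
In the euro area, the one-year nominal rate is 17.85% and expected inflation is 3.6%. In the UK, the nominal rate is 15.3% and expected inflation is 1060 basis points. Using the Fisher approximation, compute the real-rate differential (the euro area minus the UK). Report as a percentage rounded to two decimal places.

The euro area: 17.85% − 3.6% = 14.250%
The UK: 15.3% − 10.6% = 4.700%
Differential = 9.550% → 9.55%.

9.55%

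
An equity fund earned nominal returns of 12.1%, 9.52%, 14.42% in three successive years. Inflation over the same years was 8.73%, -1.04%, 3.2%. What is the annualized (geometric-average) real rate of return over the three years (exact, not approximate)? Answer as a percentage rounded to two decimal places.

Nominal growth factor = 1.1210 × 1.0952 × 1.1442 = 1.40475631
Price-level growth factor = 1.0873 × 0.9896 × 1.0320 = 1.11042383
Real growth factor = 1.40475631 / 1.11042383 = 1.26506319
Annualized real rate = 1.26506319^(1/3) − 1 = 8.1527% → 8.15%.

8.15%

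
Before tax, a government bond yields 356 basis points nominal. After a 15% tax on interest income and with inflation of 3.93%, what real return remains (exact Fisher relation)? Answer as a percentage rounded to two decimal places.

-0.87%

After-tax nominal return = 3.56% × (1 − 0.15) = 3.0260%.
1 + r = 1.03026 / 1.03930 = 0.991302
After-tax real rate = 0.991302 − 1 → -0.87%.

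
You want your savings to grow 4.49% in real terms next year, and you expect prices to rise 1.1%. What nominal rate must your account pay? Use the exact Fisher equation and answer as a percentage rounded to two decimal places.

(1 + i) = (1 + r)(1 + π) = 1.04490 × 1.01100 = 1.0563939
i = 1.0563939 − 1, so the required nominal rate is 5.64%.

5.64%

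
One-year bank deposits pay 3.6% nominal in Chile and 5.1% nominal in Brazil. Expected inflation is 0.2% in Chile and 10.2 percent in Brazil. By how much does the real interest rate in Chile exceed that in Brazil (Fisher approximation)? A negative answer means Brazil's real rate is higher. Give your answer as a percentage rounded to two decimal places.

8.50%

Chile: 3.6% − 0.2% = 3.400%
Brazil: 5.1% − 10.2% = -5.100%
Differential = 8.500% → 8.50%.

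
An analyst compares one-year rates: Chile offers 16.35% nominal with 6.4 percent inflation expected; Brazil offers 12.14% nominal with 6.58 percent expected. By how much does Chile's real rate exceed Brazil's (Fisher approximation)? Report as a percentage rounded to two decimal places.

Chile: 16.35% − 6.4% = 9.950%
Brazil: 12.14% − 6.58% = 5.560%
Differential = 4.390% → 4.39%.

4.39%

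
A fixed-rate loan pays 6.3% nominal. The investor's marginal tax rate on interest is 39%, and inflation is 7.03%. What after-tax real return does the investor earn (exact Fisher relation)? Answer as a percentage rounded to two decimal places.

After-tax nominal return = 6.3% × (1 − 0.39) = 3.8430%.
1 + r = 1.03843 / 1.07030 = 0.970223
After-tax real rate = 0.970223 − 1 → -2.98%.

-2.98%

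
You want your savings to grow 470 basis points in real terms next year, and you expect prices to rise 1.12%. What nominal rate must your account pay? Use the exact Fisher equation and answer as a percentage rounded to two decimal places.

5.87%

(1 + i) = (1 + r)(1 + π) = 1.04700 × 1.01120 = 1.0587264
i = 1.0587264 − 1, so the required nominal rate is 5.87%.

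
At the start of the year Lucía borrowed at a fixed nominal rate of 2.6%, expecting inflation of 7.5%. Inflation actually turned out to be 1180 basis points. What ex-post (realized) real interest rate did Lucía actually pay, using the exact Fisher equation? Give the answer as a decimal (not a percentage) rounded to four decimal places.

-0.0823

Ex-post: (1 + 0.0260)/(1 + 0.1180) − 1 = -8.2290%
So the realized real rate is -0.0823.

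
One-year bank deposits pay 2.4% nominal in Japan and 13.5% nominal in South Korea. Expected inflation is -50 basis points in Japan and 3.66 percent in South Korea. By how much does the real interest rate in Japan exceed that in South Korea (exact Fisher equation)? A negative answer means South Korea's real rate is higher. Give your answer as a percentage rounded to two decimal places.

-6.58%

Japan: (1 + 0.0240)/(1 − 0.0050) − 1 = 2.9146%
South Korea: (1 + 0.1350)/(1 + 0.0366) − 1 = 9.4926%
Differential = 2.9146% − 9.4926% = -6.5780% → -6.58%.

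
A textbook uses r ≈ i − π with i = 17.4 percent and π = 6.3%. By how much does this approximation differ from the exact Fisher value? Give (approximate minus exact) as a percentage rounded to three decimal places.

Approximate: r ≈ 17.400% − 6.300% = 11.1000%
Exact: (1 + 0.1740)/(1 + 0.0630) − 1 = 10.4421%
Error = 11.1000% − 10.4421% = 0.6579% → 0.658%.

0.658%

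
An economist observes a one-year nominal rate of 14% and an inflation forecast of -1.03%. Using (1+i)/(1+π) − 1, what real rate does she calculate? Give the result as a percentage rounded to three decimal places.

By the Fisher equation, 1 + r = (1 + i)/(1 + π).
1 + r = 1.14000 / 0.98970 = 1.151864
r = 1.151864 − 1 = 15.1864%, i.e. 15.186%.

15.186%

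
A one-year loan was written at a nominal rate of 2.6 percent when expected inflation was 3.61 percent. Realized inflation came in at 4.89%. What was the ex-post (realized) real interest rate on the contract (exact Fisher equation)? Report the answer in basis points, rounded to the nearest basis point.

Ex-post: (1 + 0.0260)/(1 + 0.0489) − 1 = -2.1832%
So the realized real rate is -218 basis points.

-218 basis points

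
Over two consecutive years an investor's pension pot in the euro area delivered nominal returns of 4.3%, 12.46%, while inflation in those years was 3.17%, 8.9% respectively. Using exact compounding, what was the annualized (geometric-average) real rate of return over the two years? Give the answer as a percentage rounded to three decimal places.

2.176%

Nominal growth factor = 1.0430 × 1.1246 = 1.17295780
Price-level growth factor = 1.0317 × 1.0890 = 1.12352130
Real growth factor = 1.17295780 / 1.12352130 = 1.04400139
Annualized real rate = 1.04400139^(1/2) − 1 = 2.1764% → 2.176%.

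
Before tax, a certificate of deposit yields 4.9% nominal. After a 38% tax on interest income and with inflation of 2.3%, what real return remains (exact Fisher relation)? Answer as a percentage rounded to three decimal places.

0.721%

After-tax nominal return = 4.9% × (1 − 0.38) = 3.0380%.
1 + r = 1.03038 / 1.02300 = 1.007214
After-tax real rate = 1.007214 − 1 → 0.721%.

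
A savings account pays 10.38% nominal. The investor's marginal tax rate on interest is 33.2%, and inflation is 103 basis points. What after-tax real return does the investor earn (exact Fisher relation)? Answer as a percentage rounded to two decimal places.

After-tax nominal return = 10.38% × (1 − 0.332) = 6.93384%.
1 + r = 1.0693384 / 1.01030 = 1.058437
After-tax real rate = 1.058437 − 1 → 5.84%.

5.84%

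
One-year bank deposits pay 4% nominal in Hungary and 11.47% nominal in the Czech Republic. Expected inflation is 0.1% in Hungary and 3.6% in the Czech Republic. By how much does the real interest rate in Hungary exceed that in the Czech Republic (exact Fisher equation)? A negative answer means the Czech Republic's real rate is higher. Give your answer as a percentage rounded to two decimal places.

Hungary: (1 + 0.0400)/(1 + 0.0010) − 1 = 3.8961%
The Czech Republic: (1 + 0.1147)/(1 + 0.0360) − 1 = 7.5965%
Differential = 3.8961% − 7.5965% = -3.7004% → -3.70%.

-3.70%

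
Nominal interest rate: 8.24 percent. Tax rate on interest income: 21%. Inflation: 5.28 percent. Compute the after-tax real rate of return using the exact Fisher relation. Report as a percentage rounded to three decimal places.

After-tax nominal return = 8.24% × (1 − 0.21) = 6.5096%.
1 + r = 1.065096 / 1.05280 = 1.011679
After-tax real rate = 1.011679 − 1 → 1.168%.

1.168%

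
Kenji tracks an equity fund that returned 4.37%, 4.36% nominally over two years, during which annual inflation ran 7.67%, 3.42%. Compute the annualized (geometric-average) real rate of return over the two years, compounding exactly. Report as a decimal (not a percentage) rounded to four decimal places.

-0.0110

Compound the nominal returns: 1.0437 × 1.0436 = 1.08920532.
Compound inflation: 1.0767 × 1.0342 = 1.11352314.
Deflate: 1.08920532 / 1.11352314 = 0.97816137.
Annualized real rate = 0.97816137^(1/2) − 1 = -1.0980% → -0.0110.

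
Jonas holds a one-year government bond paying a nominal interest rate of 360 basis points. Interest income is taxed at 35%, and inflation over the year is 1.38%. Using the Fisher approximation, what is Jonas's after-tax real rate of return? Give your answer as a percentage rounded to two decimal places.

After-tax nominal return = 3.6% × (1 − 0.35) = 2.3400%.
r ≈ 2.3400% − 1.38% → 0.96%.

0.96%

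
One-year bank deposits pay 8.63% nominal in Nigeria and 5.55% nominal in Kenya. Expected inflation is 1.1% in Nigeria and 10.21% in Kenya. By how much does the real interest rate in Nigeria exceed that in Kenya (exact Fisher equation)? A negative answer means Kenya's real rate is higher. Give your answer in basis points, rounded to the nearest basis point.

1168 basis points

Nigeria: (1 + 0.0863)/(1 + 0.0110) − 1 = 7.4481%
Kenya: (1 + 0.0555)/(1 + 0.1021) − 1 = -4.2283%
Differential = 7.4481% − (-4.2283%) = 11.6764% → 1168 basis points.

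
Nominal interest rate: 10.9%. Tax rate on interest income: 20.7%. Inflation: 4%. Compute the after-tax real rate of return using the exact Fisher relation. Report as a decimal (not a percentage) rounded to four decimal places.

0.0447

After-tax nominal return = 10.9% × (1 − 0.207) = 8.6437%.
1 + r = 1.086437 / 1.04000 = 1.044651
After-tax real rate = 1.044651 − 1 → 0.0447.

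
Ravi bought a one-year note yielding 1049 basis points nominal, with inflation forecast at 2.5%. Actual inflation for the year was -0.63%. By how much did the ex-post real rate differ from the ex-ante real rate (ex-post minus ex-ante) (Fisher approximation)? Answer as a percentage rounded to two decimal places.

3.13%

Ex-ante: 10.49% − 2.5% = 7.990%
Ex-post: 10.49% − (-0.63%) = 11.120%
Difference (ex-post − ex-ante) = 3.1300% → 3.13%.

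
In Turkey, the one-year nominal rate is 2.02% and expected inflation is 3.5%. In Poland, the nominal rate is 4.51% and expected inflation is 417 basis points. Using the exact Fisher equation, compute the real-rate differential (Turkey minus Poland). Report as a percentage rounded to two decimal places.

Turkey: (1 + 0.0202)/(1 + 0.0350) − 1 = -1.4300%
Poland: (1 + 0.0451)/(1 + 0.0417) − 1 = 0.3264%
Differential = -1.4300% − 0.3264% = -1.7563% → -1.76%.

-1.76%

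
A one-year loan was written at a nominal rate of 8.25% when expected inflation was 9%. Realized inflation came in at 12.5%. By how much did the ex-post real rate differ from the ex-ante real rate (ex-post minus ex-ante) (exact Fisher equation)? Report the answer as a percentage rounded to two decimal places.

-3.09%

Ex-ante: (1 + 0.0825)/(1 + 0.0900) − 1 = -0.6881%
Ex-post: (1 + 0.0825)/(1 + 0.1250) − 1 = -3.7778%
Difference (ex-post − ex-ante) = -3.0897% → -3.09%.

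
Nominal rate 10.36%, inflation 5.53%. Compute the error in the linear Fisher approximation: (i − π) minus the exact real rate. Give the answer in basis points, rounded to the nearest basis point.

Approximate: r ≈ 10.360% − 5.530% = 4.8300%
Exact: (1 + 0.1036)/(1 + 0.0553) − 1 = 4.5769%
Error = 4.8300% − 4.5769% = 0.2531% → 25 basis points.

25 basis points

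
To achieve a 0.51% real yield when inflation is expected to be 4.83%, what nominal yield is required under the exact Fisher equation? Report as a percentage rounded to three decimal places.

5.365%

(1 + i) = (1 + r)(1 + π) = 1.00510 × 1.04830 = 1.05364633
i = 1.05364633 − 1, so the required nominal rate is 5.365%.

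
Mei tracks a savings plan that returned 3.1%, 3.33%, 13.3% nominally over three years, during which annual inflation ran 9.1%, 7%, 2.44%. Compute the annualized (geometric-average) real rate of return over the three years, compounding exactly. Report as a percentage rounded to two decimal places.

Compound the nominal returns: 1.0310 × 1.0333 × 1.1330 = 1.20702150.
Compound inflation: 1.0910 × 1.0700 × 1.0244 = 1.19585383.
Deflate: 1.20702150 / 1.19585383 = 1.00933866.
Annualized real rate = 1.00933866^(1/3) − 1 = 0.3103% → 0.31%.

0.31%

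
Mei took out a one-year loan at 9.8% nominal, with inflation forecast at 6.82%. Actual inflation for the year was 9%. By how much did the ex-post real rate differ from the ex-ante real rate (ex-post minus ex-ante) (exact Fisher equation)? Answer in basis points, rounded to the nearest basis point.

Ex-ante: (1 + 0.0980)/(1 + 0.0682) − 1 = 2.7897%
Ex-post: (1 + 0.0980)/(1 + 0.0900) − 1 = 0.7339%
Difference (ex-post − ex-ante) = -2.0558% → -206 basis points.

-206 basis points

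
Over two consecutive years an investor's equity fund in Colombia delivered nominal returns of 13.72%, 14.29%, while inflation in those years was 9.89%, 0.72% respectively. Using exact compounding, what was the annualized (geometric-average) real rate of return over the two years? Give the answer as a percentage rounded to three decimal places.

8.364%

Compound the nominal returns: 1.1372 × 1.1429 = 1.29970588.
Compound inflation: 1.0989 × 1.0072 = 1.10681208.
Deflate: 1.29970588 / 1.10681208 = 1.17427873.
Annualized real rate = 1.17427873^(1/2) − 1 = 8.3641% → 8.364%.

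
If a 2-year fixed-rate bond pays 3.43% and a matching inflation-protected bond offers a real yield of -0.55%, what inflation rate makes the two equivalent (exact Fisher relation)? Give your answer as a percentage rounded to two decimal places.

(1 + π) = (1 + i)/(1 + r) = 1.03430 / 0.99450 = 1.040020
Break-even inflation = 1.040020 − 1 → 4.00%.

4.00%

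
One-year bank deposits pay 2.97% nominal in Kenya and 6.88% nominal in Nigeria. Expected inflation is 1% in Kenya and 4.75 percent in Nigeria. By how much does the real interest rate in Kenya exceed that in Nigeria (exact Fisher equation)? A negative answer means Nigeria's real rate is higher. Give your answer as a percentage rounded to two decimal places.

-0.08%

Kenya: (1 + 0.0297)/(1 + 0.0100) − 1 = 1.9505%
Nigeria: (1 + 0.0688)/(1 + 0.0475) − 1 = 2.0334%
Differential = 1.9505% − 2.0334% = -0.0829% → -0.08%.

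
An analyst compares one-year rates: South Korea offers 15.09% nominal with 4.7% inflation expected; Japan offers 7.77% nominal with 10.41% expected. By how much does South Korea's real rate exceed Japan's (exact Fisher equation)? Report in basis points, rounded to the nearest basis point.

1231 basis points

South Korea: (1 + 0.1509)/(1 + 0.0470) − 1 = 9.9236%
Japan: (1 + 0.0777)/(1 + 0.1041) − 1 = -2.3911%
Differential = 9.9236% − (-2.3911%) = 12.3147% → 1231 basis points.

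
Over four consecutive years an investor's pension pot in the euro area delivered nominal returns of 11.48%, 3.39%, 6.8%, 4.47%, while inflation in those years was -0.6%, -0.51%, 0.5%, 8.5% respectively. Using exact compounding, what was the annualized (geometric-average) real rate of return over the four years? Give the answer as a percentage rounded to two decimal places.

4.50%

Nominal growth factor = 1.1148 × 1.0339 × 1.0680 × 1.0447 = 1.28599222
Price-level growth factor = 0.9940 × 0.9949 × 1.0050 × 1.0850 = 1.07835465
Real growth factor = 1.28599222 / 1.07835465 = 1.19255036
Annualized real rate = 1.19255036^(1/4) − 1 = 4.5007% → 4.50%.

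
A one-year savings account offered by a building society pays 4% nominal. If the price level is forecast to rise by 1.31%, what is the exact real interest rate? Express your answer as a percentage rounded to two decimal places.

1 + r = 1.04000 / 1.01310 = 1.026552
r = 1.026552 − 1 = 2.6552%, i.e. 2.66%.

2.66%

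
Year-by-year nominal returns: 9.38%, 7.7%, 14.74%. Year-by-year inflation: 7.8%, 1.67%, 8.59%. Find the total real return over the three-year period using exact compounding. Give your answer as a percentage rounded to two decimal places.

Compound the nominal returns: 1.0938 × 1.0770 × 1.1474 = 1.351663.
Compound inflation: 1.0780 × 1.0167 × 1.0859 = 1.190149.
Deflate: 1.351663 / 1.190149 = 1.135709.
Total real return = 1.135709 − 1 → 13.57%.

13.57%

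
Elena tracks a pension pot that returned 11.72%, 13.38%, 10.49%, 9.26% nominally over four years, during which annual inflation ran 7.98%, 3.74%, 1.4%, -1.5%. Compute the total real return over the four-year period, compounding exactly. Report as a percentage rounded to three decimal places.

Compound the nominal returns: 1.1172 × 1.1338 × 1.1049 × 1.0926 = 1.529155.
Compound inflation: 1.0798 × 1.0374 × 1.0140 × 0.9850 = 1.118829.
Deflate: 1.529155 / 1.118829 = 1.366746.
Total real return = 1.366746 − 1 → 36.675%.

36.675%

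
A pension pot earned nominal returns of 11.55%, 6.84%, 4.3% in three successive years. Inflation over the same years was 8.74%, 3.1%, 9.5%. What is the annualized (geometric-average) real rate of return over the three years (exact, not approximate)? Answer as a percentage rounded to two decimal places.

0.42%

Compound the nominal returns: 1.1155 × 1.0684 × 1.0430 = 1.24304761.
Compound inflation: 1.0874 × 1.0310 × 1.0950 = 1.22761479.
Deflate: 1.24304761 / 1.22761479 = 1.01257138.
Annualized real rate = 1.01257138^(1/3) − 1 = 0.4173% → 0.42%.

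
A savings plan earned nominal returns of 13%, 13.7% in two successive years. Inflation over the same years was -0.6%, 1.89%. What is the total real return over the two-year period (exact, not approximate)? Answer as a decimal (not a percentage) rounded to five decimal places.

0.26859

Nominal growth factor = 1.1300 × 1.1370 = 1.284810
Price-level growth factor = 0.9940 × 1.0189 = 1.012787
Real growth factor = 1.284810 / 1.012787 = 1.268589
Total real return = 1.268589 − 1 → 0.26859.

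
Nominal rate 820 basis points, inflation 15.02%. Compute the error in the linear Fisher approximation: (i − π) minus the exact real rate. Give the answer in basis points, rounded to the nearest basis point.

-89 basis points

Approximate: r ≈ 8.200% − 15.020% = -6.8200%
Exact: (1 + 0.0820)/(1 + 0.1502) − 1 = -5.9294%
Error = -6.8200% − (-5.9294%) = -0.8906% → -89 basis points.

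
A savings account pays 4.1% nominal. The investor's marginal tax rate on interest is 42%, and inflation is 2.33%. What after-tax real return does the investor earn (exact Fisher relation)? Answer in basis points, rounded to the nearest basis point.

After-tax nominal return = 4.1% × (1 − 0.42) = 2.3780%.
1 + r = 1.02378 / 1.02330 = 1.000469
After-tax real rate = 1.000469 − 1 → 5 basis points.

5 basis points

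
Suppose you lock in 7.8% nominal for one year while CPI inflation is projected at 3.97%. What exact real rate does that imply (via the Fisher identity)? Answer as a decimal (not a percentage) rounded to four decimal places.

0.0368

1 + r = 1.07800 / 1.03970 = 1.036838
r = 1.036838 − 1 = 3.6838%, i.e. 0.0368.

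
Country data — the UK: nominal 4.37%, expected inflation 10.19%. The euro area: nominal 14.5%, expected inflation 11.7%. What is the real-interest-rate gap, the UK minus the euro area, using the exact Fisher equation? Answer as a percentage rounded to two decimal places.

The UK: (1 + 0.0437)/(1 + 0.1019) − 1 = -5.2818%
The euro area: (1 + 0.1450)/(1 + 0.1170) − 1 = 2.5067%
Differential = -5.2818% − 2.5067% = -7.7885% → -7.79%.

-7.79%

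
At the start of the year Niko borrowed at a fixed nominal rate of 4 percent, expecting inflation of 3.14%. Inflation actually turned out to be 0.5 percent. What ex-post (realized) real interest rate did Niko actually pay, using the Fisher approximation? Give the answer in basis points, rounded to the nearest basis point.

350 basis points

Ex-post: 4% − 0.5% = 3.500%
So the realized real rate is 350 basis points.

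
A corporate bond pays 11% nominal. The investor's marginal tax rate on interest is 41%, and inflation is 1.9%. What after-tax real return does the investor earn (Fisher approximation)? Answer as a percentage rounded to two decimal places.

4.59%

After-tax nominal return = 11% × (1 − 0.41) = 6.4900%.
r ≈ 6.4900% − 1.9% → 4.59%.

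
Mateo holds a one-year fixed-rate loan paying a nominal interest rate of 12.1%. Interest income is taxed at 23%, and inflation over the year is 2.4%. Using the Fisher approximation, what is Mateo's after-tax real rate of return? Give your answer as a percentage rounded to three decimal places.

6.917%

After-tax nominal return = 12.1% × (1 − 0.23) = 9.3170%.
r ≈ 9.3170% − 2.4% → 6.917%.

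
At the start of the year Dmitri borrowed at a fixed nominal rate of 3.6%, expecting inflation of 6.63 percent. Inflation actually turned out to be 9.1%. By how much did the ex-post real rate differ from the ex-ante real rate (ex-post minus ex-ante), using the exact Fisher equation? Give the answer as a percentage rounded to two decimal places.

-2.20%

Ex-ante: (1 + 0.0360)/(1 + 0.0663) − 1 = -2.8416%
Ex-post: (1 + 0.0360)/(1 + 0.0910) − 1 = -5.0412%
Difference (ex-post − ex-ante) = -2.1996% → -2.20%.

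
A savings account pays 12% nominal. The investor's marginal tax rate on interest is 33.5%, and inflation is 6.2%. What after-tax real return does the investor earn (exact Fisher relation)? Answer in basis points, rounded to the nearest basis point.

After-tax nominal return = 12% × (1 − 0.335) = 7.9800%.
1 + r = 1.07980 / 1.06200 = 1.016761
After-tax real rate = 1.016761 − 1 → 168 basis points.

168 basis points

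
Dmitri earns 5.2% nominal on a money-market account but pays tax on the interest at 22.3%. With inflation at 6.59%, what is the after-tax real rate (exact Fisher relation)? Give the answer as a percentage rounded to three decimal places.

After-tax nominal return = 5.2% × (1 − 0.223) = 4.0404%.
1 + r = 1.040404 / 1.06590 = 0.976080
After-tax real rate = 0.976080 − 1 → -2.392%.

-2.392%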